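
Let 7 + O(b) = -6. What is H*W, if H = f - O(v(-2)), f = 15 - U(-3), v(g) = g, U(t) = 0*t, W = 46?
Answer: 1288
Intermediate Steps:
U(t) = 0
O(b) = -13 (O(b) = -7 - 6 = -13)
f = 15 (f = 15 - 1*0 = 15 + 0 = 15)
H = 28 (H = 15 - 1*(-13) = 15 + 13 = 28)
H*W = 28*46 = 1288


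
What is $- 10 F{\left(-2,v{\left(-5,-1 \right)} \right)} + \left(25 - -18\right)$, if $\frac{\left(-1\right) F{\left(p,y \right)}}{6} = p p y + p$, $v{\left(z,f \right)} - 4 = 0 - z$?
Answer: $2083$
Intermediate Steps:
$v{\left(z,f \right)} = 4 - z$ ($v{\left(z,f \right)} = 4 + \left(0 - z\right) = 4 - z$)
$F{\left(p,y \right)} = - 6 p - 6 y p^{2}$ ($F{\left(p,y \right)} = - 6 \left(p p y + p\right) = - 6 \left(p^{2} y + p\right) = - 6 \left(y p^{2} + p\right) = - 6 \left(p + y p^{2}\right) = - 6 p - 6 y p^{2}$)
$- 10 F{\left(-2,v{\left(-5,-1 \right)} \right)} + \left(25 - -18\right) = - 10 \left(\left(-6\right) \left(-2\right) \left(1 - 2 \left(4 - -5\right)\right)\right) + \left(25 - -18\right) = - 10 \left(\left(-6\right) \left(-2\right) \left(1 - 2 \left(4 + 5\right)\right)\right) + \left(25 + 18\right) = - 10 \left(\left(-6\right) \left(-2\right) \left(1 - 18\right)\right) + 43 = - 10 \left(\left(-6\right) \left(-2\right) \left(-17\right)\right) + 43 = \left(-10\right) \left(-204\right) + 43 = 2040 + 43 = 2083$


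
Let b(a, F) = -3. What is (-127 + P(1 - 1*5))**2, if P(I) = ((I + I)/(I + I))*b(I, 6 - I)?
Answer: 16900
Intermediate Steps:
P(I) = -3 (P(I) = ((I + I)/(I + I))*(-3) = ((2*I)/((2*I)))*(-3) = ((2*I)*(1/(2*I)))*(-3) = 1*(-3) = -3)
(-127 + P(1 - 1*5))**2 = (-127 - 3)**2 = (-130)**2 = 16900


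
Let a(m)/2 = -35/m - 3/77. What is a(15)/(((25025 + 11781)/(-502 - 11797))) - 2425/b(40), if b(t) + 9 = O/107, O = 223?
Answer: 4522611619/12840036 ≈ 352.23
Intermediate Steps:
a(m) = -6/77 - 70/m (a(m) = 2*(-35/m - 3/77) = 2*(-3/77 - 35/m) = -6/77 - 70/m)
b(t) = -740/107 (b(t) = -9 + 223/107 = -740/107)
a(15)/(((25025 + 11781)/(-502 - 11797))) - 2425/b(40) = (-6/77 - 70/15)/(((25025 + 11781)/(-502 - 11797))) - 2425/(-740/107) = (-6/77 - 70*1/15)/((36806/(-12299))) - 2425*(-107/740) = (-6/77 - 14/3)/((36806*(-1/12299))) + 51895/148 = -1096/(231*(-5258/1757)) + 51895/148 = -1096/231*(-1757/5258) + 51895/148 = 137548/86757 + 51895/148 = 4522611619/12840036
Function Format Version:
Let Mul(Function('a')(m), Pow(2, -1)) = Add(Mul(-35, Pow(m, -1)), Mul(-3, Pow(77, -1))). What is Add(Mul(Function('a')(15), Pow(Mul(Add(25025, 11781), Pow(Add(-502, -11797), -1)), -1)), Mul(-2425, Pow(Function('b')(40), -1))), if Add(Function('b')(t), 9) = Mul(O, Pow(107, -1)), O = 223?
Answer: Rational(4522611619, 12840036) ≈ 352.23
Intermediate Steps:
Function('a')(m) = Add(Rational(-6, 77), Mul(-70, Pow(m, -1))) (Function('a')(m) = Mul(2, Add(Mul(-35, Pow(m, -1)), Mul(-3, Pow(77, -1)))) = Mul(2, Add(Mul(-35, Pow(m, -1)), Mul(-3, Rational(1, 77)))) = Mul(2, Add(Mul(-35, Pow(m, -1)), Rational(-3, 77))) = Mul(2, Add(Rational(-3, 77), Mul(-35, Pow(m, -1)))) = Add(Rational(-6, 77), Mul(-70, Pow(m, -1))))
Function('b')(t) = Rational(-740, 107) (Function('b')(t) = Add(-9, Mul(223, Pow(107, -1))) = Add(-9, Mul(223, Rational(1, 107))) = Add(-9, Rational(223, 107)) = Rational(-740, 107))
Add(Mul(Function('a')(15), Pow(Mul(Add(25025, 11781), Pow(Add(-502, -11797), -1)), -1)), Mul(-2425, Pow(Function('b')(40), -1))) = Add(Mul(Add(Rational(-6, 77), Mul(-70, Pow(15, -1))), Pow(Mul(Add(25025, 11781), Pow(Add(-502, -11797), -1)), -1)), Mul(-2425, Pow(Rational(-740, 107), -1))) = Add(Mul(Add(Rational(-6, 77), Mul(-70, Rational(1, 15))), Pow(Mul(36806, Pow(-12299, -1)), -1)), Mul(-2425, Rational(-107, 740))) = Add(Mul(Add(Rational(-6, 77), Rational(-14, 3)), Pow(Mul(36806, Rational(-1, 12299)), -1)), Rational(51895, 148)) = Add(Mul(Rational(-1096, 231), Pow(Rational(-5258, 1757), -1)), Rational(51895, 148)) = Add(Mul(Rational(-1096, 231), Rational(-1757, 5258)), Rational(51895, 148)) = Add(Rational(137548, 86757), Rational(51895, 148)) = Rational(4522611619, 12840036)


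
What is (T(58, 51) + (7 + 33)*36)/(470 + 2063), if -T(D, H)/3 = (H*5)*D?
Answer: -42930/2533 ≈ -16.948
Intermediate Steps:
T(D, H) = -15*D*H (T(D, H) = -3*H*5*D = -3*5*H*D = -15*D*H)
(T(58, 51) + (7 + 33)*36)/(470 + 2063) = (-15*58*51 + (7 + 33)*36)/(470 + 2063) = (-44370 + 40*36)/2533 = (-44370 + 1440)*(1/2533) = -42930*1/2533 = -42930/2533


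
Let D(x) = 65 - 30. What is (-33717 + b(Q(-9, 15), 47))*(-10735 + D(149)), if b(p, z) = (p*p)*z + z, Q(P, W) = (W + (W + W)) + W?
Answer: -1450171000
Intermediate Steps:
D(x) = 35
Q(P, W) = 4*W (Q(P, W) = (W + 2*W) + W = 3*W + W = 4*W)
b(p, z) = z + z*p² (b(p, z) = p²*z + z = z*p² + z = z + z*p²)
(-33717 + b(Q(-9, 15), 47))*(-10735 + D(149)) = (-33717 + 47*(1 + (4*15)²))*(-10735 + 35) = (-33717 + 47*(1 + 60²))*(-10700) = (-33717 + 47*(1 + 3600))*(-10700) = (-33717 + 47*3601)*(-10700) = (-33717 + 169247)*(-10700) = 135530*(-10700) = -1450171000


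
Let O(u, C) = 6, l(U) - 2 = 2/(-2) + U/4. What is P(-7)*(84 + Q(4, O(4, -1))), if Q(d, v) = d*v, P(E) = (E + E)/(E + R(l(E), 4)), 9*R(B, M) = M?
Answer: 13608/59 ≈ 230.64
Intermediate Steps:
l(U) = 1 + U/4 (l(U) = 2 + (2/(-2) + U/4) = 2 + (2*(-½) + U*(¼)) = 2 + (-1 + U/4) = 1 + U/4)
R(B, M) = M/9
P(E) = 2*E/(4/9 + E) (P(E) = (E + E)/(E + (⅑)*4) = (2*E)/(E + 4/9) = (2*E)/(4/9 + E) = 2*E/(4/9 + E))
P(-7)*(84 + Q(4, O(4, -1))) = (18*(-7)/(4 + 9*(-7)))*(84 + 4*6) = (18*(-7)/(4 - 63))*(84 + 24) = (18*(-7)/(-59))*108 = (18*(-7)*(-1/59))*108 = (126/59)*108 = 13608/59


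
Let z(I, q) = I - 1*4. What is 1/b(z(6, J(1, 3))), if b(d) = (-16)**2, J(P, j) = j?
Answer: 1/256 ≈ 0.0039063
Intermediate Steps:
z(I, q) = -4 + I (z(I, q) = I - 4 = -4 + I)
b(d) = 256
1/b(z(6, J(1, 3))) = 1/256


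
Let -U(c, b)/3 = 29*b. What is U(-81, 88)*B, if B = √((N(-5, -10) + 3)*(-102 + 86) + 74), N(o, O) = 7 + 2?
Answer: -7656*I*√118 ≈ -83166.0*I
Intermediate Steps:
N(o, O) = 9
U(c, b) = -87*b
B = I*√118 (B = √((9 + 3)*(-102 + 86) + 74) = √(12*(-16) + 74) = √(-192 + 74) = √(-118) = I*√118 ≈ 10.863*I)
U(-81, 88)*B = (-87*88)*(I*√118) = -7656*I*√118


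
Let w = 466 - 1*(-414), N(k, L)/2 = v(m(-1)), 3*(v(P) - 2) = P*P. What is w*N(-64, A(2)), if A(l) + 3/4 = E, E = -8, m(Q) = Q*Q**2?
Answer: 12320/3 ≈ 4106.7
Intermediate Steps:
m(Q) = Q**3
v(P) = 2 + P**2/3 (v(P) = 2 + (P*P)/3 = 2 + P**2/3)
A(l) = -35/4 (A(l) = -3/4 - 8 = -35/4)
N(k, L) = 14/3 (N(k, L) = 2*(2 + ((-1)**3)**2/3) = 2*(2 + (1/3)*(-1)**2) = 2*(2 + (1/3)*1) = 2*(2 + 1/3) = 2*(7/3) = 14/3)
w = 880 (w = 466 + 414 = 880)
w*N(-64, A(2)) = 880*(14/3) = 12320/3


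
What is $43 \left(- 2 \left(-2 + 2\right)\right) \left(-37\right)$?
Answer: $0$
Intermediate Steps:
$43 \left(- 2 \left(-2 + 2\right)\right) \left(-37\right) = 43 \left(\left(-2\right) 0\right) \left(-37\right) = 43 \cdot 0 \left(-37\right) = 0 \left(-37\right) = 0$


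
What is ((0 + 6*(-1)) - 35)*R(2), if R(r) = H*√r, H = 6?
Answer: -246*√2 ≈ -347.90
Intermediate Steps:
R(r) = 6*√r
((0 + 6*(-1)) - 35)*R(2) = ((0 + 6*(-1)) - 35)*(6*√2) = ((0 - 6) - 35)*(6*√2) = (-6 - 35)*(6*√2) = -246*√2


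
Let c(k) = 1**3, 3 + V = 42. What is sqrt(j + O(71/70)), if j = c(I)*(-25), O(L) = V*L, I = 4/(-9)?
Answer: sqrt(71330)/70 ≈ 3.8154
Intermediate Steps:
V = 39 (V = -3 + 42 = 39)
I = -4/9 (I = 4*(-1/9) = -4/9 ≈ -0.44444)
c(k) = 1
O(L) = 39*L
j = -25 (j = 1*(-25) = -25)
sqrt(j + O(71/70)) = sqrt(-25 + 39*(71/70)) = sqrt(-25 + 2769/70) = sqrt(1019/70) = sqrt(71330)/70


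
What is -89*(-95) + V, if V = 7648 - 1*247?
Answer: 15856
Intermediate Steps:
V = 7401 (V = 7648 - 247 = 7401)
-89*(-95) + V = -89*(-95) + 7401 = 8455 + 7401 = 15856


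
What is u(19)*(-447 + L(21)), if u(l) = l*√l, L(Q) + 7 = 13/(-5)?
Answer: -43377*√19/5 ≈ -37815.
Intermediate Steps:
L(Q) = -48/5 (L(Q) = -7 + 13/(-5) = -7 + 13*(-⅕) = -7 - 13/5 = -48/5)
u(l) = l^(3/2)
u(19)*(-447 + L(21)) = 19^(3/2)*(-447 - 48/5) = (19*√19)*(-2283/5) = -43377*√19/5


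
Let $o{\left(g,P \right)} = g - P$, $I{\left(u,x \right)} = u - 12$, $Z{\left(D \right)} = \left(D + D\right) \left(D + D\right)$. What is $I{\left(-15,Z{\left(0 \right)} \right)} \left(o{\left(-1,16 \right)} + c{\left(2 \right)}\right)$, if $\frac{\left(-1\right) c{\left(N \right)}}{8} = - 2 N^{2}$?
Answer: $-1269$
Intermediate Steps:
$Z{\left(D \right)} = 4 D^{2}$ ($Z{\left(D \right)} = 2 D 2 D = 4 D^{2}$)
$c{\left(N \right)} = 16 N^{2}$ ($c{\left(N \right)} = - 8 \left(- 2 N^{2}\right) = 16 N^{2}$)
$I{\left(u,x \right)} = -12 + u$ ($I{\left(u,x \right)} = u - 12 = -12 + u$)
$I{\left(-15,Z{\left(0 \right)} \right)} \left(o{\left(-1,16 \right)} + c{\left(2 \right)}\right) = \left(-12 - 15\right) \left(\left(-1 - 16\right) + 16 \cdot 2^{2}\right) = - 27 \left(\left(-1 - 16\right) + 16 \cdot 4\right) = - 27 \left(-17 + 64\right) = \left(-27\right) 47 = -1269$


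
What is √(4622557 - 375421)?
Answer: 12*√29494 ≈ 2060.9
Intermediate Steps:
√(4622557 - 375421) = √4247136 = 12*√29494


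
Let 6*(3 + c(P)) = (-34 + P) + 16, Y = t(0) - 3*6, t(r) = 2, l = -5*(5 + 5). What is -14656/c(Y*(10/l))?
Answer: 109920/41 ≈ 2681.0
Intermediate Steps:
l = -50 (l = -5*10 = -50)
Y = -16 (Y = 2 - 3*6 = 2 - 18 = -16)
c(P) = -6 + P/6 (c(P) = -3 + ((-34 + P) + 16)/6 = -3 + (-18 + P)/6 = -3 + (-3 + P/6) = -6 + P/6)
-14656/c(Y*(10/l)) = -14656/(-6 + (-160/(-50))/6) = -14656/(-6 + (-160*(-1)/50)/6) = -14656/(-6 + (-16*(-⅕))/6) = -14656/(-6 + (⅙)*(16/5)) = -14656/(-6 + 8/15) = -14656/(-82/15) = -14656*(-15/82) = 109920/41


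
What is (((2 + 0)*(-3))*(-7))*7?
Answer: 294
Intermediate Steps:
(((2 + 0)*(-3))*(-7))*7 = ((2*(-3))*(-7))*7 = -6*(-7)*7 = 42*7 = 294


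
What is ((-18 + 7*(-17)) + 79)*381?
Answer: -22098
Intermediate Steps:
((-18 + 7*(-17)) + 79)*381 = ((-18 - 119) + 79)*381 = (-137 + 79)*381 = -58*381 = -22098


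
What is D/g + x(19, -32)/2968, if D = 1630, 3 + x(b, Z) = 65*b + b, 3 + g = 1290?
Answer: 6447877/3819816 ≈ 1.6880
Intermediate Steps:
g = 1287 (g = -3 + 1290 = 1287)
x(b, Z) = -3 + 66*b (x(b, Z) = -3 + (65*b + b) = -3 + 66*b)
D/g + x(19, -32)/2968 = 1630/1287 + (-3 + 66*19)/2968 = 1630*(1/1287) + (-3 + 1254)*(1/2968) = 1630/1287 + 1251*(1/2968) = 1630/1287 + 1251/2968 = 6447877/3819816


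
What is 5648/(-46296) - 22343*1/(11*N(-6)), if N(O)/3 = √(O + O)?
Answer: -706/5787 + 22343*I*√3/198 ≈ -0.122 + 195.45*I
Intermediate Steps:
N(O) = 3*√2*√O (N(O) = 3*√(O + O) = 3*√(2*O) = 3*(√2*√O) = 3*√2*√O)
5648/(-46296) - 22343*1/(11*N(-6)) = 5648/(-46296) - 22343*(-I*√3/198) = 5648*(-1/46296) - 22343*(-I*√3/198) = -706/5787 - 22343*(-I*√3/198) = -706/5787 - (-22343)*I*√3/198 = -706/5787 + 22343*I*√3/198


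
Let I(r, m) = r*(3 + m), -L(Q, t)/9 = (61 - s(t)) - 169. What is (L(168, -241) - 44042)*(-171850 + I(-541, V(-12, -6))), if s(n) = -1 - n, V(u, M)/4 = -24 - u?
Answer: 6034429550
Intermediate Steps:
V(u, M) = -96 - 4*u (V(u, M) = 4*(-24 - u) = -96 - 4*u)
L(Q, t) = 963 - 9*t (L(Q, t) = -9*((61 - (-1 - t)) - 169) = -9*((61 + (1 + t)) - 169) = -9*((62 + t) - 169) = -9*(-107 + t) = 963 - 9*t)
(L(168, -241) - 44042)*(-171850 + I(-541, V(-12, -6))) = ((963 - 9*(-241)) - 44042)*(-171850 - 541*(3 + (-96 - 4*(-12)))) = ((963 + 2169) - 44042)*(-171850 - 541*(3 + (-96 + 48))) = (3132 - 44042)*(-171850 - 541*(3 - 48)) = -40910*(-171850 - 541*(-45)) = -40910*(-171850 + 24345) = -40910*(-147505) = 6034429550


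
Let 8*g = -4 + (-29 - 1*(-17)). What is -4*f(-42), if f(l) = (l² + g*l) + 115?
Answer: -7852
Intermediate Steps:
g = -2 (g = (-4 + (-29 - 1*(-17)))/8 = (-4 + (-29 + 17))/8 = (-4 - 12)/8 = (⅛)*(-16) = -2)
f(l) = 115 + l² - 2*l (f(l) = (l² - 2*l) + 115 = 115 + l² - 2*l)
-4*f(-42) = -4*(115 + (-42)² - 2*(-42)) = -4*(115 + 1764 + 84) = -4*1963 = -7852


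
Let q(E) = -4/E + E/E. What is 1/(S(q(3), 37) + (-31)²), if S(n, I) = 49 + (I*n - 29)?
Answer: 3/2906 ≈ 0.0010323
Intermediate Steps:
q(E) = 1 - 4/E (q(E) = -4/E + 1 = 1 - 4/E)
S(n, I) = 20 + I*n (S(n, I) = 49 + (-29 + I*n) = 20 + I*n)
1/(S(q(3), 37) + (-31)²) = 1/((20 + 37*((-4 + 3)/3)) + (-31)²) = 1/((20 + 37*((⅓)*(-1))) + 961) = 1/((20 + 37*(-⅓)) + 961) = 1/((20 - 37/3) + 961) = 1/(23/3 + 961) = 1/(2906/3) = 3/2906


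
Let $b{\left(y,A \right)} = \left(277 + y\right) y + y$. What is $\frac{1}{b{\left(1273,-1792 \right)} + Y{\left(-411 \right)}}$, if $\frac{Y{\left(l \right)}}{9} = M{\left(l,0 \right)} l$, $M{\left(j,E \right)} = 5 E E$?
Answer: $\frac{1}{1974423} \approx 5.0648 \cdot 10^{-7}$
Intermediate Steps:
$M{\left(j,E \right)} = 5 E^{2}$
$b{\left(y,A \right)} = y + y \left(277 + y\right)$ ($b{\left(y,A \right)} = y \left(277 + y\right) + y = y + y \left(277 + y\right)$)
$Y{\left(l \right)} = 0$ ($Y{\left(l \right)} = 9 \cdot 5 \cdot 0^{2} l = 9 \cdot 5 \cdot 0 l = 9 \cdot 0 l = 9 \cdot 0 = 0$)
$\frac{1}{b{\left(1273,-1792 \right)} + Y{\left(-411 \right)}} = \frac{1}{1273 \left(278 + 1273\right) + 0} = \frac{1}{1273 \cdot 1551 + 0} = \frac{1}{1974423 + 0} = \frac{1}{1974423}$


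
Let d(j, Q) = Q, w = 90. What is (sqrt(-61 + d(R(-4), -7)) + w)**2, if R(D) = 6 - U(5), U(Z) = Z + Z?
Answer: 8032 + 360*I*sqrt(17) ≈ 8032.0 + 1484.3*I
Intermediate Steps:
U(Z) = 2*Z
R(D) = -4 (R(D) = 6 - 2*5 = 6 - 1*10 = 6 - 10 = -4)
(sqrt(-61 + d(R(-4), -7)) + w)**2 = (sqrt(-61 - 7) + 90)**2 = (sqrt(-68) + 90)**2 = (2*I*sqrt(17) + 90)**2 = (90 + 2*I*sqrt(17))**2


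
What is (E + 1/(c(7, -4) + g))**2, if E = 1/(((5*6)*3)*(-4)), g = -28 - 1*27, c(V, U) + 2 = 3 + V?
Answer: 165649/286286400 ≈ 0.00057861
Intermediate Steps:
c(V, U) = 1 + V (c(V, U) = -2 + (3 + V) = 1 + V)
g = -55 (g = -28 - 27 = -55)
E = -1/360 (E = 1/((30*3)*(-4)) = 1/(90*(-4)) = 1/(-360) = -1/360 ≈ -0.0027778)
(E + 1/(c(7, -4) + g))**2 = (-1/360 + 1/((1 + 7) - 55))**2 = (-1/360 + 1/(8 - 55))**2 = (-1/360 + 1/(-47))**2 = (-1/360 - 1/47)**2 = (-407/16920)**2 = 165649/286286400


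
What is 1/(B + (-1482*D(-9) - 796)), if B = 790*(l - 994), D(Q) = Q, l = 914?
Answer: -1/50658 ≈ -1.9740e-5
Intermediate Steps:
B = -63200 (B = 790*(914 - 994) = 790*(-80) = -63200)
1/(B + (-1482*D(-9) - 796)) = 1/(-63200 + (-1482*(-9) - 796)) = 1/(-63200 + (13338 - 796)) = 1/(-63200 + 12542) = 1/(-50658) = -1/50658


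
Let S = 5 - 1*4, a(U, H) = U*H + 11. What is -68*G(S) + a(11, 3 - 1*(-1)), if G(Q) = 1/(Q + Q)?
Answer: 21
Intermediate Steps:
a(U, H) = 11 + H*U (a(U, H) = H*U + 11 = 11 + H*U)
S = 1 (S = 5 - 4 = 1)
G(Q) = 1/(2*Q)
-68*G(S) + a(11, 3 - 1*(-1)) = -34/1 + (11 + (3 - 1*(-1))*11) = -34 + (11 + (3 + 1)*11) = -68*1/2 + (11 + 4*11) = -34 + (11 + 44) = -34 + 55 = 21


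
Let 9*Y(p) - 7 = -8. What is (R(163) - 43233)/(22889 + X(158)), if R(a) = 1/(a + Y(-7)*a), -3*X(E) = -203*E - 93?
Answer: -169127469/131487536 ≈ -1.2863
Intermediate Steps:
X(E) = 31 + 203*E/3 (X(E) = -(-203*E - 93)/3 = -(-93 - 203*E)/3 = 31 + 203*E/3)
Y(p) = -⅑ (Y(p) = 7/9 + (⅑)*(-8) = 7/9 - 8/9 = -⅑)
R(a) = 9/(8*a) (R(a) = 1/(a - a/9) = 1/(8*a/9) = 9/(8*a))
(R(163) - 43233)/(22889 + X(158)) = ((9/8)/163 - 43233)/(22889 + (31 + (203/3)*158)) = ((9/8)*(1/163) - 43233)/(22889 + (31 + 32074/3)) = (9/1304 - 43233)/(22889 + 32167/3) = -56375823/(1304*100834/3) = -56375823/1304*3/100834 = -169127469/131487536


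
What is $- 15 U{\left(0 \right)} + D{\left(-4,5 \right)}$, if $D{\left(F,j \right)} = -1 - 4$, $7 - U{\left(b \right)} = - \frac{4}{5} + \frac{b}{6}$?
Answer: $-122$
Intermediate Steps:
$U{\left(b \right)} = \frac{39}{5} - \frac{b}{6}$ ($U{\left(b \right)} = 7 - \left(- \frac{4}{5} + \frac{b}{6}\right) = \frac{39}{5} - \frac{b}{6}$)
$D{\left(F,j \right)} = -5$ ($D{\left(F,j \right)} = -1 - 4 = -5$)
$- 15 U{\left(0 \right)} + D{\left(-4,5 \right)} = - 15 \left(\frac{39}{5} - 0\right) - 5 = - 15 \left(\frac{39}{5} + 0\right) - 5 = \left(-15\right) \frac{39}{5} - 5 = -117 - 5 = -122$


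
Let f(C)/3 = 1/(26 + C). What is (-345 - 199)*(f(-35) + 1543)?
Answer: -2517632/3 ≈ -8.3921e+5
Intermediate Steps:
f(C) = 3/(26 + C)
(-345 - 199)*(f(-35) + 1543) = (-345 - 199)*(3/(26 - 35) + 1543) = -544*(3/(-9) + 1543) = -544*(3*(-1/9) + 1543) = -544*(-1/3 + 1543) = -544*4628/3 = -2517632/3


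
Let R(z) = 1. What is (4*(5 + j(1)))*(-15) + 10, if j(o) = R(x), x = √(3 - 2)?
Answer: -350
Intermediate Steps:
x = 1 (x = √1 = 1)
j(o) = 1
(4*(5 + j(1)))*(-15) + 10 = (4*(5 + 1))*(-15) + 10 = (4*6)*(-15) + 10 = 24*(-15) + 10 = -360 + 10 = -350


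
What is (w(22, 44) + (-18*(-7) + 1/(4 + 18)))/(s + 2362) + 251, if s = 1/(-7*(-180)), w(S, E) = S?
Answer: 8219121991/32737331 ≈ 251.06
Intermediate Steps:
s = 1/1260 ≈ 0.00079365
(w(22, 44) + (-18*(-7) + 1/(4 + 18)))/(s + 2362) + 251 = (22 + (-18*(-7) + 1/(4 + 18)))/(1/1260 + 2362) + 251 = (22 + (126 + 1/22))/(2976121/1260) + 251 = (22 + (126 + 1/22))*(1260/2976121) + 251 = (22 + 2773/22)*(1260/2976121) + 251 = (3257/22)*(1260/2976121) + 251 = 2051910/32737331 + 251 = 8219121991/32737331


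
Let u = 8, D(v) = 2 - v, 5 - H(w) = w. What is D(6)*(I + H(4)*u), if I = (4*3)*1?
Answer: -80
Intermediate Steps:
H(w) = 5 - w
I = 12 (I = 12*1 = 12)
D(6)*(I + H(4)*u) = (2 - 1*6)*(12 + (5 - 1*4)*8) = (2 - 6)*(12 + (5 - 4)*8) = -4*(12 + 1*8) = -4*(12 + 8) = -4*20 = -80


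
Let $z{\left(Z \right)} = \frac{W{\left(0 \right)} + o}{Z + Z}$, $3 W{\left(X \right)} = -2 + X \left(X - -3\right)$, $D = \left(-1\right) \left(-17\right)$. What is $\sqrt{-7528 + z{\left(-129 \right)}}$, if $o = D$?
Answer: $\frac{i \sqrt{501098006}}{258} \approx 86.764 i$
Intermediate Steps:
$D = 17$
$o = 17$
$W{\left(X \right)} = - \frac{2}{3} + \frac{X \left(3 + X\right)}{3}$ ($W{\left(X \right)} = \frac{-2 + X \left(X - -3\right)}{3} = \frac{-2 + X \left(X + 3\right)}{3} = \frac{-2 + X \left(3 + X\right)}{3} = - \frac{2}{3} + \frac{X \left(3 + X\right)}{3}$)
$z{\left(Z \right)} = \frac{49}{6 Z}$ ($z{\left(Z \right)} = \frac{\left(- \frac{2}{3} + 0 + \frac{0^{2}}{3}\right) + 17}{Z + Z} = \frac{\left(- \frac{2}{3} + 0 + \frac{1}{3} \cdot 0\right) + 17}{2 Z} = \left(\left(- \frac{2}{3} + 0 + 0\right) + 17\right) \frac{1}{2 Z} = \left(- \frac{2}{3} + 17\right) \frac{1}{2 Z} = \frac{49 \frac{1}{2 Z}}{3} = \frac{49}{6 Z}$)
$\sqrt{-7528 + z{\left(-129 \right)}} = \sqrt{-7528 + \frac{49}{6 \left(-129\right)}} = \sqrt{-7528 + \frac{49}{6} \left(- \frac{1}{129}\right)} = \sqrt{-7528 - \frac{49}{774}} = \sqrt{- \frac{5826721}{774}} = \frac{i \sqrt{501098006}}{258}$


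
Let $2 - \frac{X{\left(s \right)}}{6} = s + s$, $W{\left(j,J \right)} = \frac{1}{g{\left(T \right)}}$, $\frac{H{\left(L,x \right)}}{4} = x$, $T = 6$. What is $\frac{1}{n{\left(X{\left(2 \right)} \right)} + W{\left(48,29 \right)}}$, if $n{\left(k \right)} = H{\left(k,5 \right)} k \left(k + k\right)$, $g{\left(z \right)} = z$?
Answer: $\frac{6}{34561} \approx 0.00017361$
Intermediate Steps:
$H{\left(L,x \right)} = 4 x$
$W{\left(j,J \right)} = \frac{1}{6}$
$X{\left(s \right)} = 12 - 12 s$ ($X{\left(s \right)} = 12 - 6 \left(s + s\right) = 12 - 6 \cdot 2 s = 12 - 12 s$)
$n{\left(k \right)} = 40 k^{2}$ ($n{\left(k \right)} = 4 \cdot 5 k \left(k + k\right) = 20 k 2 k = 40 k^{2}$)
$\frac{1}{n{\left(X{\left(2 \right)} \right)} + W{\left(48,29 \right)}} = \frac{1}{40 \left(12 - 24\right)^{2} + \frac{1}{6}} = \frac{1}{40 \left(-12\right)^{2} + \frac{1}{6}} = \frac{1}{40 \cdot 144 + \frac{1}{6}} = \frac{1}{5760 + \frac{1}{6}} = \frac{1}{\frac{34561}{6}} = \frac{6}{34561}$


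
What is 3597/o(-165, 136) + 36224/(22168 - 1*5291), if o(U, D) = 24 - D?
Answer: -8092783/270032 ≈ -29.970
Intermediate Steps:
3597/o(-165, 136) + 36224/(22168 - 1*5291) = 3597/(24 - 1*136) + 36224/(22168 - 1*5291) = 3597/(24 - 136) + 36224/(22168 - 5291) = 3597/(-112) + 36224/16877 = 3597*(-1/112) + 36224*(1/16877) = -3597/112 + 36224/16877 = -8092783/270032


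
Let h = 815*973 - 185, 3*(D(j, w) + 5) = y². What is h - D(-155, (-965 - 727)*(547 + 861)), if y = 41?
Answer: 2376764/3 ≈ 7.9226e+5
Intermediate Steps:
D(j, w) = 1666/3 (D(j, w) = -5 + (⅓)*41² = -5 + (⅓)*1681 = -5 + 1681/3 = 1666/3)
h = 792810 (h = 792995 - 185 = 792810)
h - D(-155, (-965 - 727)*(547 + 861)) = 792810 - 1*1666/3 = 792810 - 1666/3 = 2376764/3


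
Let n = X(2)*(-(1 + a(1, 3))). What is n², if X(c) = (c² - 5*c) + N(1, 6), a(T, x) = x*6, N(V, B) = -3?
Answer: 29241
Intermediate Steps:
a(T, x) = 6*x
X(c) = -3 + c² - 5*c (X(c) = (c² - 5*c) - 3 = -3 + c² - 5*c)
n = 171 (n = (-3 + 2² - 5*2)*(-(1 + 6*3)) = (-3 + 4 - 10)*(-(1 + 18)) = -(-9)*19 = -9*(-19) = 171)
n² = 171² = 29241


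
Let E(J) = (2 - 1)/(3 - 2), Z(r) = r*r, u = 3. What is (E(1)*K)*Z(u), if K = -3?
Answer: -27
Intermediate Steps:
Z(r) = r²
E(J) = 1 (E(J) = 1/1 = 1*1 = 1)
(E(1)*K)*Z(u) = (1*(-3))*3² = -3*9 = -27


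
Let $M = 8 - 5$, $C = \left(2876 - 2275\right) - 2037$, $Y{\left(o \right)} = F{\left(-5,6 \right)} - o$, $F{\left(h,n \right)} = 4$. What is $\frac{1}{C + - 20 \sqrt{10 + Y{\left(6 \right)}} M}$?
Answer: $- \frac{359}{508324} + \frac{15 \sqrt{2}}{254162} \approx -0.00062278$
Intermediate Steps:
$Y{\left(o \right)} = 4 - o$
$C = -1436$ ($C = 601 - 2037 = -1436$)
$M = 3$ ($M = 8 - 5 = 3$)
$\frac{1}{C + - 20 \sqrt{10 + Y{\left(6 \right)}} M} = \frac{1}{-1436 + - 20 \sqrt{10 + \left(4 - 6\right)} 3} = \frac{1}{-1436 + - 20 \sqrt{10 - 2} \cdot 3} = \frac{1}{-1436 + - 20 \sqrt{8} \cdot 3} = \frac{1}{-1436 + - 20 \cdot 2 \sqrt{2} \cdot 3} = \frac{1}{-1436 + - 40 \sqrt{2} \cdot 3} = \frac{1}{-1436 - 120 \sqrt{2}}$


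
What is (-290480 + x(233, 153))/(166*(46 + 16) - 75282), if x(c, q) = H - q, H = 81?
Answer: 145276/32495 ≈ 4.4707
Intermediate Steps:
x(c, q) = 81 - q
(-290480 + x(233, 153))/(166*(46 + 16) - 75282) = (-290480 + (81 - 1*153))/(166*(46 + 16) - 75282) = (-290480 + (81 - 153))/(166*62 - 75282) = (-290480 - 72)/(10292 - 75282) = -290552/(-64990) = -290552*(-1/64990) = 145276/32495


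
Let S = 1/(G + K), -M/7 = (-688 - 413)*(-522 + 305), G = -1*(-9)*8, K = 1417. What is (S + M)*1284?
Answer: -3197457746760/1489 ≈ -2.1474e+9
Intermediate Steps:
G = 72 (G = 9*8 = 72)
M = -1672419 (M = -7*(-688 - 413)*(-522 + 305) = -(-7707)*(-217) = -7*238917 = -1672419)
S = 1/1489 (S = 1/(72 + 1417) = 1/1489 ≈ 0.00067159)
(S + M)*1284 = (1/1489 - 1672419)*1284 = -2490231890/1489*1284 = -3197457746760/1489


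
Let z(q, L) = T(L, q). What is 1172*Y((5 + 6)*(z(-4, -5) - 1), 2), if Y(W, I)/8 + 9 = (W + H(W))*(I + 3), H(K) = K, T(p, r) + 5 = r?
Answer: -10397984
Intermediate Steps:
T(p, r) = -5 + r
z(q, L) = -5 + q
Y(W, I) = -72 + 16*W*(3 + I) (Y(W, I) = -72 + 8*((W + W)*(I + 3)) = -72 + 8*((2*W)*(3 + I)) = -72 + 8*(2*W*(3 + I)) = -72 + 16*W*(3 + I))
1172*Y((5 + 6)*(z(-4, -5) - 1), 2) = 1172*(-72 + 48*((5 + 6)*((-5 - 4) - 1)) + 16*2*((5 + 6)*((-5 - 4) - 1))) = 1172*(-72 + 48*(11*(-9 - 1)) + 16*2*(11*(-9 - 1))) = 1172*(-72 + 48*(11*(-10)) + 16*2*(11*(-10))) = 1172*(-72 + 48*(-110) + 16*2*(-110)) = 1172*(-72 - 5280 - 3520) = 1172*(-8872) = -10397984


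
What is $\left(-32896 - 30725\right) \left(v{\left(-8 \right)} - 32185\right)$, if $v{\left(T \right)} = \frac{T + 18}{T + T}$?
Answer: $\frac{16381453185}{8} \approx 2.0477 \cdot 10^{9}$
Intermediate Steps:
$v{\left(T \right)} = \frac{18 + T}{2 T}$
$\left(-32896 - 30725\right) \left(v{\left(-8 \right)} - 32185\right) = \left(-32896 - 30725\right) \left(\frac{18 - 8}{2 \left(-8\right)} - 32185\right) = - 63621 \left(\frac{1}{2} \left(- \frac{1}{8}\right) 10 - 32185\right) = - 63621 \left(- \frac{5}{8} - 32185\right) = \left(-63621\right) \left(- \frac{257485}{8}\right) = \frac{16381453185}{8}$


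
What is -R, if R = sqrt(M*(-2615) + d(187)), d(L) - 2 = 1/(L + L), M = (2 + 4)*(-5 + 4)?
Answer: -sqrt(2194934566)/374 ≈ -125.27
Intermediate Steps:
M = -6 (M = 6*(-1) = -6)
d(L) = 2 + 1/(2*L) (d(L) = 2 + 1/(L + L) = 2 + 1/(2*L))
R = sqrt(2194934566)/374 (R = sqrt(-6*(-2615) + (2 + (1/2)/187)) = sqrt(15690 + (2 + (1/2)*(1/187))) = sqrt(15690 + (2 + 1/374)) = sqrt(15690 + 749/374) = sqrt(5868809/374) = sqrt(2194934566)/374 ≈ 125.27)
-R = -sqrt(2194934566)/374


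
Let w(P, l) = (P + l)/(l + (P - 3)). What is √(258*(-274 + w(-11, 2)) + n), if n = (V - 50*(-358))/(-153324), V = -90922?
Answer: 2*I*√2877231066683/12777 ≈ 265.51*I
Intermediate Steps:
w(P, l) = (P + l)/(-3 + P + l) (w(P, l) = (P + l)/(l + (-3 + P)) = (P + l)/(-3 + P + l))
n = 36511/76662 (n = (-90922 - 50*(-358))/(-153324) = (-90922 + 17900)*(-1/153324) = -73022*(-1/153324) = 36511/76662 ≈ 0.47626)
√(258*(-274 + w(-11, 2)) + n) = √(258*(-274 + (-11 + 2)/(-3 - 11 + 2)) + 36511/76662) = √(258*(-274 - 9/(-12)) + 36511/76662) = √(258*(-274 - 1/12*(-9)) + 36511/76662) = √(258*(-274 + ¾) + 36511/76662) = √(258*(-1093/4) + 36511/76662) = √(-140997/2 + 36511/76662) = √(-2702259748/38331) = 2*I*√2877231066683/12777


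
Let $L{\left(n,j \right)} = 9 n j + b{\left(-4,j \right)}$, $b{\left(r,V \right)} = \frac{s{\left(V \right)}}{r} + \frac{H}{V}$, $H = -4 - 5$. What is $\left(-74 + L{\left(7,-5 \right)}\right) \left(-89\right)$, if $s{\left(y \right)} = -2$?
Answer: $\frac{344163}{10} \approx 34416.0$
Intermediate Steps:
$H = -9$ ($H = -4 - 5 = -9$)
$b{\left(r,V \right)} = - \frac{9}{V} - \frac{2}{r}$ ($b{\left(r,V \right)} = - \frac{2}{r} - \frac{9}{V} = - \frac{9}{V} - \frac{2}{r}$)
$L{\left(n,j \right)} = \frac{1}{2} - \frac{9}{j} + 9 j n$ ($L{\left(n,j \right)} = 9 n j - \left(- \frac{1}{2} + \frac{9}{j}\right) = 9 j n - \left(- \frac{1}{2} + \frac{9}{j}\right) = 9 j n + \left(- \frac{9}{j} + \frac{1}{2}\right) = 9 j n + \left(\frac{1}{2} - \frac{9}{j}\right) = \frac{1}{2} - \frac{9}{j} + 9 j n$)
$\left(-74 + L{\left(7,-5 \right)}\right) \left(-89\right) = \left(-74 + \left(\frac{1}{2} - \frac{9}{-5} + 9 \left(-5\right) 7\right)\right) \left(-89\right) = \left(-74 - \frac{3127}{10}\right) \left(-89\right) = \left(- \frac{3867}{10}\right) \left(-89\right) = \frac{344163}{10}$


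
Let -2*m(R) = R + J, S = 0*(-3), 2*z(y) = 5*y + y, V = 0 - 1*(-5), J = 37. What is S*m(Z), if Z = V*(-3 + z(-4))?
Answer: 0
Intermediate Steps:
V = 5 (V = 0 + 5 = 5)
z(y) = 3*y (z(y) = (5*y + y)/2 = (6*y)/2 = 3*y)
S = 0
Z = -75 (Z = 5*(-3 + 3*(-4)) = 5*(-3 - 12) = 5*(-15) = -75)
m(R) = -37/2 - R/2 (m(R) = -(R + 37)/2 = -(37 + R)/2 = -37/2 - R/2)
S*m(Z) = 0*(-37/2 - ½*(-75)) = 0*(-37/2 + 75/2) = 0*19 = 0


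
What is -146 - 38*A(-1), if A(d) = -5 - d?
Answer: 6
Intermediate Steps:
-146 - 38*A(-1) = -146 - 38*(-5 - 1*(-1)) = -146 - 38*(-5 + 1) = -146 - 38*(-4) = -146 + 152 = 6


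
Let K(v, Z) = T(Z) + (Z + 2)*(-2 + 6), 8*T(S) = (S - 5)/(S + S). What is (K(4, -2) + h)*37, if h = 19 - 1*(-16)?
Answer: 41699/32 ≈ 1303.1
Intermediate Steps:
T(S) = (-5 + S)/(16*S) (T(S) = ((S - 5)/(S + S))/8 = ((-5 + S)/((2*S)))/8 = ((-5 + S)*(1/(2*S)))/8 = ((-5 + S)/(2*S))/8 = (-5 + S)/(16*S))
K(v, Z) = 8 + 4*Z + (-5 + Z)/(16*Z) (K(v, Z) = (-5 + Z)/(16*Z) + (Z + 2)*(-2 + 6) = (-5 + Z)/(16*Z) + (2 + Z)*4 = (-5 + Z)/(16*Z) + (8 + 4*Z) = 8 + 4*Z + (-5 + Z)/(16*Z))
h = 35 (h = 19 + 16 = 35)
(K(4, -2) + h)*37 = ((129/16 + 4*(-2) - 5/16/(-2)) + 35)*37 = ((129/16 - 8 - 5/16*(-½)) + 35)*37 = ((129/16 - 8 + 5/32) + 35)*37 = (7/32 + 35)*37 = (1127/32)*37 = 41699/32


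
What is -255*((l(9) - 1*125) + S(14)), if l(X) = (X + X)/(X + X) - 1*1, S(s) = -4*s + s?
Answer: 42585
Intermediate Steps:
S(s) = -3*s
l(X) = 0 (l(X) = (2*X)/((2*X)) - 1 = (2*X)*(1/(2*X)) - 1 = 1 - 1 = 0)
-255*((l(9) - 1*125) + S(14)) = -255*((0 - 1*125) - 3*14) = -255*((0 - 125) - 42) = -255*(-125 - 42) = -255*(-167) = 42585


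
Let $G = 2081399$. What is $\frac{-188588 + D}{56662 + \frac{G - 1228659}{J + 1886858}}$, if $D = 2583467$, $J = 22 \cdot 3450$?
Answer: $\frac{335754851163}{7943903324} \approx 42.266$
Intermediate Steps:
$J = 75900$
$\frac{-188588 + D}{56662 + \frac{G - 1228659}{J + 1886858}} = \frac{-188588 + 2583467}{56662 + \frac{2081399 - 1228659}{75900 + 1886858}} = \frac{2394879}{56662 + \frac{852740}{1962758}} = \frac{2394879}{56662 + 852740 \cdot \frac{1}{1962758}} = \frac{2394879}{56662 + \frac{60910}{140197}} = \frac{2394879}{\frac{7943903324}{140197}} = 2394879 \cdot \frac{140197}{7943903324} = \frac{335754851163}{7943903324}$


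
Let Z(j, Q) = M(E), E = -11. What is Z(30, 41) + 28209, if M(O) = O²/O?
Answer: 28198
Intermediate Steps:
M(O) = O
Z(j, Q) = -11
Z(30, 41) + 28209 = -11 + 28209 = 28198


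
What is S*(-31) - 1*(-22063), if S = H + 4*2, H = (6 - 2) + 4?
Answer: 21567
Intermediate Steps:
H = 8 (H = 4 + 4 = 8)
S = 16 (S = 8 + 4*2 = 8 + 8 = 16)
S*(-31) - 1*(-22063) = 16*(-31) - 1*(-22063) = -496 + 22063 = 21567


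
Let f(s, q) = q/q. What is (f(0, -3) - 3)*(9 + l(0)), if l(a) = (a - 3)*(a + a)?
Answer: -18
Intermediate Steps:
f(s, q) = 1
l(a) = 2*a*(-3 + a) (l(a) = (-3 + a)*(2*a) = 2*a*(-3 + a))
(f(0, -3) - 3)*(9 + l(0)) = (1 - 3)*(9 + 2*0*(-3 + 0)) = -2*(9 + 2*0*(-3)) = -2*(9 + 0) = -2*9 = -18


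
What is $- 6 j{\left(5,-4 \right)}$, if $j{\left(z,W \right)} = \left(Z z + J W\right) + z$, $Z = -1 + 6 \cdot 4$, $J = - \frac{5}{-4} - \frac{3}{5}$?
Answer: $- \frac{3522}{5} \approx -704.4$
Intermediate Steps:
$J = \frac{13}{20}$ ($J = \left(-5\right) \left(- \frac{1}{4}\right) - \frac{3}{5} = \frac{5}{4} - \frac{3}{5} = \frac{13}{20} \approx 0.65$)
$Z = 23$ ($Z = -1 + 24 = 23$)
$j{\left(z,W \right)} = 24 z + \frac{13 W}{20}$ ($j{\left(z,W \right)} = \left(23 z + \frac{13 W}{20}\right) + z = 24 z + \frac{13 W}{20}$)
$- 6 j{\left(5,-4 \right)} = - 6 \left(24 \cdot 5 + \frac{13}{20} \left(-4\right)\right) = - 6 \left(120 - \frac{13}{5}\right) = \left(-6\right) \frac{587}{5} = - \frac{3522}{5}$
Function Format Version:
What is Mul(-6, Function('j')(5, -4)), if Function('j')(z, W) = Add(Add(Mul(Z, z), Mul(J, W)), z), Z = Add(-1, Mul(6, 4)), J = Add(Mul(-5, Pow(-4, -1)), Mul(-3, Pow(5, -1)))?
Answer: Rational(-3522, 5) ≈ -704.40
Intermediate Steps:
J = Rational(13, 20) (J = Add(Mul(-5, Rational(-1, 4)), Mul(-3, Rational(1, 5))) = Add(Rational(5, 4), Rational(-3, 5)) = Rational(13, 20) ≈ 0.65000)
Z = 23 (Z = Add(-1, 24) = 23)
Function('j')(z, W) = Add(Mul(24, z), Mul(Rational(13, 20), W)) (Function('j')(z, W) = Add(Add(Mul(23, z), Mul(Rational(13, 20), W)), z) = Add(Mul(24, z), Mul(Rational(13, 20), W)))
Mul(-6, Function('j')(5, -4)) = Mul(-6, Add(Mul(24, 5), Mul(Rational(13, 20), -4))) = Mul(-6, Add(120, Rational(-13, 5))) = Mul(-6, Rational(587, 5)) = Rational(-3522, 5)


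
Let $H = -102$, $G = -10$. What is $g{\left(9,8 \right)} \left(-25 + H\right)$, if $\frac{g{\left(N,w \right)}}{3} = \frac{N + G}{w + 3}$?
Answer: $\frac{381}{11} \approx 34.636$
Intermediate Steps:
$g{\left(N,w \right)} = \frac{3 \left(-10 + N\right)}{3 + w}$ ($g{\left(N,w \right)} = 3 \frac{N - 10}{w + 3} = 3 \frac{-10 + N}{3 + w} = \frac{3 \left(-10 + N\right)}{3 + w}$)
$g{\left(9,8 \right)} \left(-25 + H\right) = \frac{3 \left(-10 + 9\right)}{3 + 8} \left(-25 - 102\right) = 3 \cdot \frac{1}{11} \left(-1\right) \left(-127\right) = \left(- \frac{3}{11}\right) \left(-127\right) = \frac{381}{11}$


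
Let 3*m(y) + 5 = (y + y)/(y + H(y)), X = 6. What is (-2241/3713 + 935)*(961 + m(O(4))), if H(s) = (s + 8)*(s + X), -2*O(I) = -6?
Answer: 1203886658/1343 ≈ 8.9642e+5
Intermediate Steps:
O(I) = 3 (O(I) = -½*(-6) = 3)
H(s) = (6 + s)*(8 + s) (H(s) = (s + 8)*(s + 6) = (8 + s)*(6 + s) = (6 + s)*(8 + s))
m(y) = -5/3 + 2*y/(3*(48 + y² + 15*y)) (m(y) = -5/3 + ((y + y)/(y + (48 + y² + 14*y)))/3 = -5/3 + ((2*y)/(48 + y² + 15*y))/3 = -5/3 + (2*y/(48 + y² + 15*y))/3 = -5/3 + 2*y/(3*(48 + y² + 15*y)))
(-2241/3713 + 935)*(961 + m(O(4))) = (-2241/3713 + 935)*(961 + (-240 - 73*3 - 5*3²)/(3*(48 + 3² + 15*3))) = (-2241*1/3713 + 935)*(961 + (-240 - 219 - 5*9)/(3*(48 + 9 + 45))) = (-2241/3713 + 935)*(961 + (⅓)*(-240 - 219 - 45)/102) = 3469414*(961 + (⅓)*(1/102)*(-504))/3713 = 3469414*(961 - 28/17)/3713 = (3469414/3713)*(16309/17) = 1203886658/1343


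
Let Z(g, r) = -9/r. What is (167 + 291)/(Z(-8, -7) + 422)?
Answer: 3206/2963 ≈ 1.0820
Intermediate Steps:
Z(g, r) = -9/r
(167 + 291)/(Z(-8, -7) + 422) = (167 + 291)/(-9/(-7) + 422) = 458/(-9*(-⅐) + 422) = 458/(9/7 + 422) = 458/(2963/7) = 458*(7/2963) = 3206/2963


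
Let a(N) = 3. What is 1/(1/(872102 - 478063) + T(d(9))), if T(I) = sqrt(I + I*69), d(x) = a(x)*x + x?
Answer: -394039/391272168472919 + 931600401126*sqrt(70)/391272168472919 ≈ 0.019920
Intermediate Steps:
d(x) = 4*x (d(x) = 3*x + x = 4*x)
T(I) = sqrt(70)*sqrt(I) (T(I) = sqrt(I + 69*I) = sqrt(70*I) = sqrt(70)*sqrt(I))
1/(1/(872102 - 478063) + T(d(9))) = 1/(1/(872102 - 478063) + sqrt(70)*sqrt(4*9)) = 1/(1/394039 + sqrt(70)*sqrt(36)) = 1/(1/394039 + sqrt(70)*6) = 1/(1/394039 + 6*sqrt(70))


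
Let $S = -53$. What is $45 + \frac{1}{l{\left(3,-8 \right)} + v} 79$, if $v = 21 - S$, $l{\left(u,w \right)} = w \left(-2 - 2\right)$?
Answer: $\frac{4849}{106} \approx 45.745$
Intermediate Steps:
$l{\left(u,w \right)} = - 4 w$ ($l{\left(u,w \right)} = w \left(-4\right) = - 4 w$)
$v = 74$ ($v = 21 - -53 = 21 + 53 = 74$)
$45 + \frac{1}{l{\left(3,-8 \right)} + v} 79 = 45 + \frac{1}{\left(-4\right) \left(-8\right) + 74} \cdot 79 = 45 + \frac{1}{32 + 74} \cdot 79 = 45 + \frac{1}{106} \cdot 79 = 45 + \frac{79}{106} = \frac{4849}{106}$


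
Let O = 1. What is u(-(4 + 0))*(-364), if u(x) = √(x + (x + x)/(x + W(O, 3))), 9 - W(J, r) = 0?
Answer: -728*I*√35/5 ≈ -861.38*I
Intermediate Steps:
W(J, r) = 9 (W(J, r) = 9 - 1*0 = 9 + 0 = 9)
u(x) = √(x + 2*x/(9 + x)) (u(x) = √(x + (x + x)/(x + 9)) = √(x + (2*x)/(9 + x)) = √(x + 2*x/(9 + x)))
u(-(4 + 0))*(-364) = √((-(4 + 0))*(11 - (4 + 0))/(9 - (4 + 0)))*(-364) = √((-1*4)*(11 - 1*4)/(9 - 1*4))*(-364) = √(-4*(11 - 4)/(9 - 4))*(-364) = √(-4*7/5)*(-364) = √(-4*⅕*7)*(-364) = √(-28/5)*(-364) = (2*I*√35/5)*(-364) = -728*I*√35/5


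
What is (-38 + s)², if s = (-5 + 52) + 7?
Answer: 256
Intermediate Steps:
s = 54 (s = 47 + 7 = 54)
(-38 + s)² = (-38 + 54)² = 16² = 256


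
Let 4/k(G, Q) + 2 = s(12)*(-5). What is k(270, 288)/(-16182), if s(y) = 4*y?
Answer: 1/979011 ≈ 1.0214e-6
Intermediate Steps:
k(G, Q) = -2/121 (k(G, Q) = 4/(-2 + (4*12)*(-5)) = 4/(-2 + 48*(-5)) = 4/(-2 - 240) = 4/(-242) = 4*(-1/242) = -2/121)
k(270, 288)/(-16182) = -2/121/(-16182) = -2/121*(-1/16182) = 1/979011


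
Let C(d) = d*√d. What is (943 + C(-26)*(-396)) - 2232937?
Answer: -2231994 + 10296*I*√26 ≈ -2.232e+6 + 52500.0*I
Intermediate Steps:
C(d) = d^(3/2)
(943 + C(-26)*(-396)) - 2232937 = (943 + (-26)^(3/2)*(-396)) - 2232937 = (943 - 26*I*√26*(-396)) - 2232937 = (943 + 10296*I*√26) - 2232937 = -2231994 + 10296*I*√26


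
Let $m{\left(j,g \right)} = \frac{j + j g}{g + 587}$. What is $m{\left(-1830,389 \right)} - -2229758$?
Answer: $\frac{8916107}{4} \approx 2.229 \cdot 10^{6}$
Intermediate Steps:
$m{\left(j,g \right)} = \frac{j + g j}{587 + g}$
$m{\left(-1830,389 \right)} - -2229758 = - \frac{1830 \left(1 + 389\right)}{587 + 389} - -2229758 = \left(-1830\right) \frac{1}{976} \cdot 390 + 2229758 = - \frac{2925}{4} + 2229758 = \frac{8916107}{4}$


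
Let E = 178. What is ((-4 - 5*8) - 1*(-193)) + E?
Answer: 327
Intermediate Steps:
((-4 - 5*8) - 1*(-193)) + E = ((-4 - 5*8) - 1*(-193)) + 178 = ((-4 - 40) + 193) + 178 = (-44 + 193) + 178 = 149 + 178 = 327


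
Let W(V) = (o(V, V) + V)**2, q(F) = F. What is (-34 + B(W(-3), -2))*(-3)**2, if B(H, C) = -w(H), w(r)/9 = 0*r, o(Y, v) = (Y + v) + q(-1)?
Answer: -306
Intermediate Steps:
o(Y, v) = -1 + Y + v (o(Y, v) = (Y + v) - 1 = -1 + Y + v)
w(r) = 0 (w(r) = 9*(0*r) = 9*0 = 0)
W(V) = (-1 + 3*V)**2 (W(V) = ((-1 + V + V) + V)**2 = ((-1 + 2*V) + V)**2 = (-1 + 3*V)**2)
B(H, C) = 0 (B(H, C) = -1*0 = 0)
(-34 + B(W(-3), -2))*(-3)**2 = (-34 + 0)*(-3)**2 = -34*9 = -306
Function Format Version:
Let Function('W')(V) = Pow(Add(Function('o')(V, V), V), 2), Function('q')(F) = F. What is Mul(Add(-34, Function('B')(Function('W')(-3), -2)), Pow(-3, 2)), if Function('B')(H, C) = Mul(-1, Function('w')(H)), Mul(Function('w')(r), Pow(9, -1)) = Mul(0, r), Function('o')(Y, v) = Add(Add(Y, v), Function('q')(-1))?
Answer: -306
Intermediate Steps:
Function('o')(Y, v) = Add(-1, Y, v) (Function('o')(Y, v) = Add(Add(Y, v), -1) = Add(-1, Y, v))
Function('w')(r) = 0 (Function('w')(r) = Mul(9, Mul(0, r)) = Mul(9, 0) = 0)
Function('W')(V) = Pow(Add(-1, Mul(3, V)), 2) (Function('W')(V) = Pow(Add(Add(-1, V, V), V), 2) = Pow(Add(Add(-1, Mul(2, V)), V), 2) = Pow(Add(-1, Mul(3, V)), 2))
Function('B')(H, C) = 0 (Function('B')(H, C) = Mul(-1, 0) = 0)
Mul(Add(-34, Function('B')(Function('W')(-3), -2)), Pow(-3, 2)) = Mul(Add(-34, 0), Pow(-3, 2)) = Mul(-34, 9) = -306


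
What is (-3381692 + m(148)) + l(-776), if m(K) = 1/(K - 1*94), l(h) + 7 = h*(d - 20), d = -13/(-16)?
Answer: -90903856/27 ≈ -3.3668e+6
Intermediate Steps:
d = 13/16 (d = -13*(-1/16) = 13/16 ≈ 0.81250)
l(h) = -7 - 307*h/16 (l(h) = -7 + h*(13/16 - 20) = -7 + h*(-307/16) = -7 - 307*h/16)
m(K) = 1/(-94 + K) (m(K) = 1/(K - 94) = 1/(-94 + K))
(-3381692 + m(148)) + l(-776) = (-3381692 + 1/(-94 + 148)) + (-7 - 307/16*(-776)) = (-3381692 + 1/54) + (-7 + 29779/2) = (-3381692 + 1/54) + 29765/2 = -182611367/54 + 29765/2 = -90903856/27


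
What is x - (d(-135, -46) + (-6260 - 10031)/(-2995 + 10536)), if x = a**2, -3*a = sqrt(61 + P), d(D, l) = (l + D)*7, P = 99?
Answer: 87343202/67869 ≈ 1286.9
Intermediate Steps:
d(D, l) = 7*D + 7*l (d(D, l) = (D + l)*7 = 7*D + 7*l)
a = -4*sqrt(10)/3 (a = -sqrt(61 + 99)/3 = -4*sqrt(10)/3 ≈ -4.2164)
x = 160/9 (x = (-4*sqrt(10)/3)**2 = 160/9 ≈ 17.778)
x - (d(-135, -46) + (-6260 - 10031)/(-2995 + 10536)) = 160/9 - ((7*(-135) + 7*(-46)) + (-6260 - 10031)/(-2995 + 10536)) = 160/9 - ((-945 - 322) - 16291/7541) = 160/9 - (-1267 - 16291*1/7541) = 160/9 - (-1267 - 16291/7541) = 160/9 - 1*(-9570738/7541) = 160/9 + 9570738/7541 = 87343202/67869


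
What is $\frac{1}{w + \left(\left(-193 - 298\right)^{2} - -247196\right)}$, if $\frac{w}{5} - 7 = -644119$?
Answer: $- \frac{1}{2732283} \approx -3.6599 \cdot 10^{-7}$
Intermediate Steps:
$w = -3220560$ ($w = 35 + 5 \left(-644119\right) = 35 - 3220595 = -3220560$)
$\frac{1}{w + \left(\left(-193 - 298\right)^{2} - -247196\right)} = \frac{1}{-3220560 + \left(\left(-193 - 298\right)^{2} - -247196\right)} = \frac{1}{-3220560 + \left(\left(-491\right)^{2} + 247196\right)} = \frac{1}{-3220560 + \left(241081 + 247196\right)} = \frac{1}{-3220560 + 488277} = \frac{1}{-2732283} = - \frac{1}{2732283}$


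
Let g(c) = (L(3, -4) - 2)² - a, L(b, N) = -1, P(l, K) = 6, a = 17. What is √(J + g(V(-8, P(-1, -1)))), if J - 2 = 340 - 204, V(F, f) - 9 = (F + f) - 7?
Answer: √130 ≈ 11.402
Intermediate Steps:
V(F, f) = 2 + F + f (V(F, f) = 9 + ((F + f) - 7) = 9 + (-7 + F + f) = 2 + F + f)
J = 138 (J = 2 + (340 - 204) = 2 + 136 = 138)
g(c) = -8 (g(c) = (-1 - 2)² - 1*17 = (-3)² - 17 = 9 - 17 = -8)
√(J + g(V(-8, P(-1, -1)))) = √(138 - 8) = √130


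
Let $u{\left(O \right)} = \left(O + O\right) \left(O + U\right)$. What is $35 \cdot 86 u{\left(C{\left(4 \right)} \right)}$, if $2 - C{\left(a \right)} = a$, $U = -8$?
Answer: $120400$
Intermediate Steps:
$C{\left(a \right)} = 2 - a$
$u{\left(O \right)} = 2 O \left(-8 + O\right)$ ($u{\left(O \right)} = \left(O + O\right) \left(O - 8\right) = 2 O \left(-8 + O\right)$)
$35 \cdot 86 u{\left(C{\left(4 \right)} \right)} = 35 \cdot 86 \cdot 2 \left(2 - 4\right) \left(-8 + \left(2 - 4\right)\right) = 3010 \cdot 2 \left(2 - 4\right) \left(-8 + \left(2 - 4\right)\right) = 3010 \cdot 2 \left(-2\right) \left(-8 - 2\right) = 3010 \cdot 2 \left(-2\right) \left(-10\right) = 3010 \cdot 40 = 120400$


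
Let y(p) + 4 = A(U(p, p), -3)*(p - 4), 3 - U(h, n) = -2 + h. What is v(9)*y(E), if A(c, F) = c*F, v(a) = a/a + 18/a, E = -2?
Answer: 366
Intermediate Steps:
U(h, n) = 5 - h (U(h, n) = 3 - (-2 + h) = 3 + (2 - h) = 5 - h)
v(a) = 1 + 18/a
A(c, F) = F*c
y(p) = -4 + (-15 + 3*p)*(-4 + p) (y(p) = -4 + (-3*(5 - p))*(p - 4) = -4 + (-15 + 3*p)*(-4 + p))
v(9)*y(E) = ((18 + 9)/9)*(56 - 27*(-2) + 3*(-2)²) = ((⅑)*27)*(56 + 54 + 3*4) = 3*(56 + 54 + 12) = 3*122 = 366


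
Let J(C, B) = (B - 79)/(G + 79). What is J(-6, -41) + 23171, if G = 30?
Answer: 2525519/109 ≈ 23170.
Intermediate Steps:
J(C, B) = -79/109 + B/109 (J(C, B) = (B - 79)/(30 + 79) = (-79 + B)/109 = (-79 + B)*(1/109) = -79/109 + B/109)
J(-6, -41) + 23171 = (-79/109 + (1/109)*(-41)) + 23171 = (-79/109 - 41/109) + 23171 = -120/109 + 23171 = 2525519/109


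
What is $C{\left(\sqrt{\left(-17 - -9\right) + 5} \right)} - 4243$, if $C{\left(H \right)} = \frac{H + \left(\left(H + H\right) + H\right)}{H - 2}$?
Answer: $- \frac{29689}{7} - \frac{8 i \sqrt{3}}{7} \approx -4241.3 - 1.9795 i$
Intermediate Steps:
$C{\left(H \right)} = \frac{4 H}{-2 + H}$ ($C{\left(H \right)} = \frac{H + \left(2 H + H\right)}{-2 + H} = \frac{H + 3 H}{-2 + H} = \frac{4 H}{-2 + H}$)
$C{\left(\sqrt{\left(-17 - -9\right) + 5} \right)} - 4243 = \frac{4 \sqrt{\left(-17 - -9\right) + 5}}{-2 + \sqrt{\left(-17 - -9\right) + 5}} - 4243 = \frac{4 \sqrt{\left(-17 + 9\right) + 5}}{-2 + \sqrt{\left(-17 + 9\right) + 5}} - 4243 = \frac{4 \sqrt{-8 + 5}}{-2 + \sqrt{-8 + 5}} - 4243 = \frac{4 \sqrt{-3}}{-2 + \sqrt{-3}} - 4243 = \frac{4 i \sqrt{3}}{-2 + i \sqrt{3}} - 4243 = -4243 + \frac{4 i \sqrt{3}}{-2 + i \sqrt{3}}$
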